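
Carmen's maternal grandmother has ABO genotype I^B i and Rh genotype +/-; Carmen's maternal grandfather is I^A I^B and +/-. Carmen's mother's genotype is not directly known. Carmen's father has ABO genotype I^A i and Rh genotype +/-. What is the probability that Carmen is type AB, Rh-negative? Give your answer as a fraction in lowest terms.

Carmen's mother's ABO genotype from I^B i × I^A I^B: 1/4 I^A I^B, 1/4 I^A i, 1/4 I^B I^B, 1/4 I^B i.
Crossing each possibility with the father I^A i and summing P(type AB): 1/4·1/4 + 1/4·0 + 1/4·1/2 + 1/4·1/4 = 1/4.
Similarly for Rh via the mother's Rh distribution: P(Rh-) = 1/4.
Independent loci: 1/4 × 1/4 = 1/16.

1/16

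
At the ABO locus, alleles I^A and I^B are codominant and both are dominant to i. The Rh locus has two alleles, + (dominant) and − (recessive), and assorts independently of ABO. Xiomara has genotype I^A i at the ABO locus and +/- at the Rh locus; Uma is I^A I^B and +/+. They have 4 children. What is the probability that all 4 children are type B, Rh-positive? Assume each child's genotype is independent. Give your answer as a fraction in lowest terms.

1/256

ABO cross I^A i × I^A I^B → 1/2 A, 1/4 B, 1/4 AB.
Rh cross +/- × +/+ → 1 Rh+; so P(type B, Rh-positive) = 1/4 × 1 = 1/4 per child.
All 4 independent: (1/4)^4 = 1/256.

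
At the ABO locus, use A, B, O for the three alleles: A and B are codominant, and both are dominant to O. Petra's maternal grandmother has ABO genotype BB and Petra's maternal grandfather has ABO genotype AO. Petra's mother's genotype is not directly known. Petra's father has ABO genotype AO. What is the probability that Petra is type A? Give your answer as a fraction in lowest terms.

Petra's mother's ABO genotype from BB × AO: 1/2 AB, 1/2 BO.
Crossing each possibility with the father AO and summing P(type A): 1/2·1/2 + 1/2·1/4 = 3/8.

3/8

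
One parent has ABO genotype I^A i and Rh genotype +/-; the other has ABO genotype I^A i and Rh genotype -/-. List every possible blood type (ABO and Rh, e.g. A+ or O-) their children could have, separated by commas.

O+, O-, A+, A-

Gametes from I^A i × I^A i give offspring ABO genotypes I^A I^A, I^A i, i i, i.e. phenotypes O, A.
Rh cross +/- × -/- → phenotypes Rh+, Rh-.
Combining independently: O+, O-, A+, A-.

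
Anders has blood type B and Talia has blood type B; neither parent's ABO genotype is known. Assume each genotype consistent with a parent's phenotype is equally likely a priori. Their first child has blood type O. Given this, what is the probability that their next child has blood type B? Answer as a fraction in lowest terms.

3/4

Possible genotypes: Anders ∈ {I^B I^B, I^B i}; Talia ∈ {I^B I^B, I^B i}.
Weight each parental genotype pair by prior × P(type-O child):
  I^B i × I^B i: posterior weight 1; P(next child type B) = 3/4.
Weighted sum = 3/4.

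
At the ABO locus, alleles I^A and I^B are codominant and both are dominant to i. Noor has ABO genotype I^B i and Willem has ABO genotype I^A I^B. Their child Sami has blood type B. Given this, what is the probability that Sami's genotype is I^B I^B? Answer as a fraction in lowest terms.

1/2

Cross I^B i × I^A I^B → 1/4 I^A I^B, 1/4 I^A i, 1/4 I^B I^B, 1/4 I^B i.
Type-B genotypes among offspring: I^B I^B (1/4), I^B i (1/4); total 1/2.
P(I^B I^B | type B) = (1/4) / (1/2) = 1/2.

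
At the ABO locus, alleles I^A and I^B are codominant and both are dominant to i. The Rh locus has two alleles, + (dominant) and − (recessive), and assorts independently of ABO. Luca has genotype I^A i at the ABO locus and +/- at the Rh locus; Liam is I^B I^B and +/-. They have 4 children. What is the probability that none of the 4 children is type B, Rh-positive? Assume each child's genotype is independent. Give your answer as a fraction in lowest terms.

ABO cross I^A i × I^B I^B → 1/2 B, 1/2 AB.
Rh cross +/- × +/- → 3/4 Rh+, 1/4 Rh-; so P(type B, Rh-positive) = 1/2 × 3/4 = 3/8 per child.
P(not type B, Rh-positive) = 5/8 for one child; (5/8)^4 = 625/4096.

625/4096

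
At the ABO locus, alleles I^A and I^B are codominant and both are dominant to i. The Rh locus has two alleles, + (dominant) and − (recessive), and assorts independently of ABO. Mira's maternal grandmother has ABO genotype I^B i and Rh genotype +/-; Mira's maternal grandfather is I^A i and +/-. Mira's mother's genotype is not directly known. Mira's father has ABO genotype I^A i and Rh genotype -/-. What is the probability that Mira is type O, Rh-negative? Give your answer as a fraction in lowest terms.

Mira's mother's ABO genotype from I^B i × I^A i: 1/4 I^A I^B, 1/4 I^A i, 1/4 I^B i, 1/4 i i.
Crossing each possibility with the father I^A i and summing P(type O): 1/4·0 + 1/4·1/4 + 1/4·1/4 + 1/4·1/2 = 1/4.
Similarly for Rh via the mother's Rh distribution: P(Rh-) = 1/2.
Independent loci: 1/4 × 1/2 = 1/8.

1/8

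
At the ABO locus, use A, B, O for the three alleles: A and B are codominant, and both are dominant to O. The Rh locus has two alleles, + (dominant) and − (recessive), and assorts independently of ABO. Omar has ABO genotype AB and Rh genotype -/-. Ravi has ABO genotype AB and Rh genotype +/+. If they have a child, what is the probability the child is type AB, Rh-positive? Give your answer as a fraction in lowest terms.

ABO cross AB × AB → offspring phenotypes: 1/4 A, 1/4 B, 1/2 AB.
Rh cross -/- × +/+ → 1 Rh+.
Independent loci: P(type AB, Rh-positive) = 1/2 × 1 = 1/2.

1/2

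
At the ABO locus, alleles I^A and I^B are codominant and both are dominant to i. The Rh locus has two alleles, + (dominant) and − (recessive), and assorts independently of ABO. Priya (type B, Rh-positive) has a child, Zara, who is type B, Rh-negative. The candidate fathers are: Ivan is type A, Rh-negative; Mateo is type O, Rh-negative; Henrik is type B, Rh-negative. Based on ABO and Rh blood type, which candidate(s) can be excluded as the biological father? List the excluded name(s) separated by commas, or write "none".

A candidate is excluded only if no genotype consistent with his phenotype could produce a type B, Rh-negative child with a type B, Rh-positive mother.
Every candidate has at least one consistent genotype combination, so none can be excluded.

none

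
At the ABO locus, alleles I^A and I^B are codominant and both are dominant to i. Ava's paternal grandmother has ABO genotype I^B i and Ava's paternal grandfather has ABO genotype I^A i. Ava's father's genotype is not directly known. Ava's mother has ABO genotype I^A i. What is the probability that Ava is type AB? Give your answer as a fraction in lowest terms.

Ava's father's ABO genotype from I^B i × I^A i: 1/4 I^A I^B, 1/4 I^A i, 1/4 I^B i, 1/4 i i.
Crossing each possibility with the mother I^A i and summing P(type AB): 1/4·1/4 + 1/4·0 + 1/4·1/4 + 1/4·0 = 1/8.

1/8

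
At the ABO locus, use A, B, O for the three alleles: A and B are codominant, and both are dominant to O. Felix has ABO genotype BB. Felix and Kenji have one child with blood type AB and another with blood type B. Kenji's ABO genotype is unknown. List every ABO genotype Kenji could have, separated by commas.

AB, AO

For each candidate genotype of Kenji, check whether crossing it with BB can produce every observed child phenotype.
  AA → possible child types {AB} ✗
  AB → possible child types {B, AB} ✓
  AO → possible child types {B, AB} ✓
  BB → possible child types {B} ✗
  BO → possible child types {B} ✗
  OO → possible child types {B} ✗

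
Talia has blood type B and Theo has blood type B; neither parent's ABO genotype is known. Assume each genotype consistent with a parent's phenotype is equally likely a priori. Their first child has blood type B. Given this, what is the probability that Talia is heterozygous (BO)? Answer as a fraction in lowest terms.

7/15

Possible genotypes: Talia ∈ {BB, BO}; Theo ∈ {BB, BO}.
Weight each parental genotype pair by prior × P(type-B child):
  BB × BB: posterior weight 4/15.
  BB × BO: posterior weight 4/15.
  BO × BB: posterior weight 4/15.
  BO × BO: posterior weight 1/5.
Sum the posterior weight over pairs where Talia is BO: 7/15.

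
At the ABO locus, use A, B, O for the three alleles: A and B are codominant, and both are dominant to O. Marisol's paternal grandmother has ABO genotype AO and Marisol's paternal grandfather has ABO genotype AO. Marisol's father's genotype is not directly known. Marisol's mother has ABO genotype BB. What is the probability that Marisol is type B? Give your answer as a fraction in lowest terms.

Marisol's father's ABO genotype from AO × AO: 1/4 AA, 1/2 AO, 1/4 OO.
Crossing each possibility with the mother BB and summing P(type B): 1/4·0 + 1/2·1/2 + 1/4·1 = 1/2.

1/2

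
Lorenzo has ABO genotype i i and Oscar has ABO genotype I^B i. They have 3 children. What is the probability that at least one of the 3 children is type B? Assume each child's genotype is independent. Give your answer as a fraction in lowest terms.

ABO cross i i × I^B i → 1/2 O, 1/2 B.
So P(type B) = 1/2 per child.
P(none) = (1/2)^3 = 1/8; P(at least one) = 1 − 1/8 = 7/8.

7/8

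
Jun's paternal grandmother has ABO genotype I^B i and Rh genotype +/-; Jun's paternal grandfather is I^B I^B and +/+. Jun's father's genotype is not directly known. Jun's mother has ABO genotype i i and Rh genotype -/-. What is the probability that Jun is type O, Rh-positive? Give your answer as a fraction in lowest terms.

Jun's father's ABO genotype from I^B i × I^B I^B: 1/2 I^B I^B, 1/2 I^B i.
Crossing each possibility with the mother i i and summing P(type O): 1/2·0 + 1/2·1/2 = 1/4.
Similarly for Rh via the father's Rh distribution: P(Rh+) = 3/4.
Independent loci: 1/4 × 3/4 = 3/16.

3/16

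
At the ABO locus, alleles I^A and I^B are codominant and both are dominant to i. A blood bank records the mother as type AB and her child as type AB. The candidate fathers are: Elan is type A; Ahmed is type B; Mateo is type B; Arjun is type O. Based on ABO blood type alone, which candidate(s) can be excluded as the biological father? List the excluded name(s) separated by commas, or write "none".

A candidate is excluded only if no genotype consistent with his phenotype could produce a type AB child with a type AB mother.
Arjun (type O): no genotype consistent with that phenotype can produce a type-AB child with a type-AB mother.

Arjun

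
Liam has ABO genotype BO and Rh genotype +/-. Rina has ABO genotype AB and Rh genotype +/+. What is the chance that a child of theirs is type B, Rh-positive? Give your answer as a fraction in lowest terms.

1/2

ABO cross BO × AB → offspring phenotypes: 1/4 A, 1/2 B, 1/4 AB.
Rh cross +/- × +/+ → 1 Rh+.
Independent loci: P(type B, Rh-positive) = 1/2 × 1 = 1/2.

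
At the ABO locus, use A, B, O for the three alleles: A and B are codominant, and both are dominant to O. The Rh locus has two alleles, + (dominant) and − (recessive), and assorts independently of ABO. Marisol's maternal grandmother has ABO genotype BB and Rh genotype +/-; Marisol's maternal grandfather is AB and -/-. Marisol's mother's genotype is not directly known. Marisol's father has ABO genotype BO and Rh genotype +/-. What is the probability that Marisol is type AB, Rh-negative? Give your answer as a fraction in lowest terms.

3/64

Marisol's mother's ABO genotype from BB × AB: 1/2 AB, 1/2 BB.
Crossing each possibility with the father BO and summing P(type AB): 1/2·1/4 + 1/2·0 = 1/8.
Similarly for Rh via the mother's Rh distribution: P(Rh-) = 3/8.
Independent loci: 1/8 × 3/8 = 3/64.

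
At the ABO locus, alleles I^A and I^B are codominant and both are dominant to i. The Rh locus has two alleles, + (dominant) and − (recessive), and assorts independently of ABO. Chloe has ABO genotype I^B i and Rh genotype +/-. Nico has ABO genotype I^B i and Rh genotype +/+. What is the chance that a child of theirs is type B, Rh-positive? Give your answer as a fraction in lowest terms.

ABO cross I^B i × I^B i → offspring phenotypes: 1/4 O, 3/4 B.
Rh cross +/- × +/+ → 1 Rh+.
Independent loci: P(type B, Rh-positive) = 3/4 × 1 = 3/4.

3/4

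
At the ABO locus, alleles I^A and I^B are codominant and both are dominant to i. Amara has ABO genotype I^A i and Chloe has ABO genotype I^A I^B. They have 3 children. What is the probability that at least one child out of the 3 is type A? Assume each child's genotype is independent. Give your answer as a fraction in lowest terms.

ABO cross I^A i × I^A I^B → 1/2 A, 1/4 B, 1/4 AB.
So P(type A) = 1/2 per child.
P(none) = (1/2)^3 = 1/8; P(at least one) = 1 − 1/8 = 7/8.

7/8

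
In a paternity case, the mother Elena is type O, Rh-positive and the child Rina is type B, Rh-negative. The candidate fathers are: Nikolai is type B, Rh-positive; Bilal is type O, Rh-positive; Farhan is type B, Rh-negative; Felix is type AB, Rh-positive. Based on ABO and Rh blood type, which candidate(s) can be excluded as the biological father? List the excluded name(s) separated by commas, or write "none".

Bilal

A candidate is excluded only if no genotype consistent with his phenotype could produce a type B, Rh-negative child with a type O, Rh-positive mother.
Bilal (type O, Rh+): no genotype consistent with that phenotype can produce a type-B Rh- child with a type-O mother.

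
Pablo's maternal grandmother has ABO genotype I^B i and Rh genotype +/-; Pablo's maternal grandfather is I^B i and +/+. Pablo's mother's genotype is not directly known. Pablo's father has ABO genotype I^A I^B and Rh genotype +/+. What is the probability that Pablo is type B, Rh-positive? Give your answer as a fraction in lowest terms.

1/2

Pablo's mother's ABO genotype from I^B i × I^B i: 1/4 I^B I^B, 1/2 I^B i, 1/4 i i.
Crossing each possibility with the father I^A I^B and summing P(type B): 1/4·1/2 + 1/2·1/2 + 1/4·1/2 = 1/2.
Similarly for Rh via the mother's Rh distribution: P(Rh+) = 1.
Independent loci: 1/2 × 1 = 1/2.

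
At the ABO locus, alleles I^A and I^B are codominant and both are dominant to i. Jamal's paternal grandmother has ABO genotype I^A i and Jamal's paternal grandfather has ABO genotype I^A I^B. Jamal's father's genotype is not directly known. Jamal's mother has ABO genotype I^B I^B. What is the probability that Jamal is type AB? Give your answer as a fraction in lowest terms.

1/2

Jamal's father's ABO genotype from I^A i × I^A I^B: 1/4 I^A I^A, 1/4 I^A I^B, 1/4 I^A i, 1/4 I^B i.
Crossing each possibility with the mother I^B I^B and summing P(type AB): 1/4·1 + 1/4·1/2 + 1/4·1/2 + 1/4·0 = 1/2.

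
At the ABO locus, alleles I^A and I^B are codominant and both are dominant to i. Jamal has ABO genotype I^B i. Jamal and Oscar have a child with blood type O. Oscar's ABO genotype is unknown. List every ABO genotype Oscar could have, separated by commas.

For each candidate genotype of Oscar, check whether crossing it with I^B i can produce every observed child phenotype.
  I^A I^A → possible child types {A, AB} ✗
  I^A I^B → possible child types {A, B, AB} ✗
  I^A i → possible child types {O, A, B, AB} ✓
  I^B I^B → possible child types {B} ✗
  I^B i → possible child types {O, B} ✓
  i i → possible child types {O, B} ✓

I^A i, I^B i, i i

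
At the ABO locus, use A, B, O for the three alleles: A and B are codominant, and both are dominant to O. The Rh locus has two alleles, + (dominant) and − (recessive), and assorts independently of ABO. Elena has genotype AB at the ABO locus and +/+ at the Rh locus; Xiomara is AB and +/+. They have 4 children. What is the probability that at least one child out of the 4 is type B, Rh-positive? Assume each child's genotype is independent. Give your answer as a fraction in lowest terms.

175/256

ABO cross AB × AB → 1/4 A, 1/4 B, 1/2 AB.
Rh cross +/+ × +/+ → 1 Rh+; so P(type B, Rh-positive) = 1/4 × 1 = 1/4 per child.
P(none) = (3/4)^4 = 81/256; P(at least one) = 1 − 81/256 = 175/256.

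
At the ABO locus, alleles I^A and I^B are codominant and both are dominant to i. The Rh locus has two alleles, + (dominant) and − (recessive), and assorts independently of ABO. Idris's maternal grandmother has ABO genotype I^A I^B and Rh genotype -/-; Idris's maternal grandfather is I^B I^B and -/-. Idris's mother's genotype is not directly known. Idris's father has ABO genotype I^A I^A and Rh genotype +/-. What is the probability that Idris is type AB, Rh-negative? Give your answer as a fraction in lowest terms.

Idris's mother's ABO genotype from I^A I^B × I^B I^B: 1/2 I^A I^B, 1/2 I^B I^B.
Crossing each possibility with the father I^A I^A and summing P(type AB): 1/2·1/2 + 1/2·1 = 3/4.
Similarly for Rh via the mother's Rh distribution: P(Rh-) = 1/2.
Independent loci: 3/4 × 1/2 = 3/8.

3/8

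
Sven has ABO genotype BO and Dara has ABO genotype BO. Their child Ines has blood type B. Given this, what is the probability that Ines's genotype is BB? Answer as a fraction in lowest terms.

1/3

Cross BO × BO → 1/4 BB, 1/2 BO, 1/4 OO.
Type-B genotypes among offspring: BB (1/4), BO (1/2); total 3/4.
P(BB | type B) = (1/4) / (3/4) = 1/3.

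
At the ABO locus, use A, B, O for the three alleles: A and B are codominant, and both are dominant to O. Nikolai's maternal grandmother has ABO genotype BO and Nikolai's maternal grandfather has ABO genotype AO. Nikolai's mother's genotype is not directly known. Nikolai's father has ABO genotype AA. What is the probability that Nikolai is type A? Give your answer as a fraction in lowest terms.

3/4

Nikolai's mother's ABO genotype from BO × AO: 1/4 AB, 1/4 AO, 1/4 BO, 1/4 OO.
Crossing each possibility with the father AA and summing P(type A): 1/4·1/2 + 1/4·1 + 1/4·1/2 + 1/4·1 = 3/4.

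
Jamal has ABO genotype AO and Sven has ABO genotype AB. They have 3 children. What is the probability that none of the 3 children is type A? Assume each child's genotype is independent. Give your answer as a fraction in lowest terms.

ABO cross AO × AB → 1/2 A, 1/4 B, 1/4 AB.
So P(type A) = 1/2 per child.
P(not type A) = 1/2 for one child; (1/2)^3 = 1/8.

1/8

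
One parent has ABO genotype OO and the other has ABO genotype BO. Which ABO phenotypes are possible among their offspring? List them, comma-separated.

Gametes from OO × BO give offspring ABO genotypes BO, OO, i.e. phenotypes O, B.

O, B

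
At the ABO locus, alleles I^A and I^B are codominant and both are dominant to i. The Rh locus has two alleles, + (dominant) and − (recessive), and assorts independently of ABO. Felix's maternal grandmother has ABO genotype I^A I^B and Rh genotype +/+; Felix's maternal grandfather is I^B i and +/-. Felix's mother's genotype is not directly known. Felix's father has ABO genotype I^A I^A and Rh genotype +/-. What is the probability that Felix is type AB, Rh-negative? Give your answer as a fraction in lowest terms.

Felix's mother's ABO genotype from I^A I^B × I^B i: 1/4 I^A I^B, 1/4 I^A i, 1/4 I^B I^B, 1/4 I^B i.
Crossing each possibility with the father I^A I^A and summing P(type AB): 1/4·1/2 + 1/4·0 + 1/4·1 + 1/4·1/2 = 1/2.
Similarly for Rh via the mother's Rh distribution: P(Rh-) = 1/8.
Independent loci: 1/2 × 1/8 = 1/16.

1/16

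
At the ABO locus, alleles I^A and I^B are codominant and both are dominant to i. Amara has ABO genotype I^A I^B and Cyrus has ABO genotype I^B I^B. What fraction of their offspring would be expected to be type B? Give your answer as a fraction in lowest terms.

1/2

ABO cross I^A I^B × I^B I^B → offspring phenotypes: 1/2 B, 1/2 AB.
So P(type B) = 1/2.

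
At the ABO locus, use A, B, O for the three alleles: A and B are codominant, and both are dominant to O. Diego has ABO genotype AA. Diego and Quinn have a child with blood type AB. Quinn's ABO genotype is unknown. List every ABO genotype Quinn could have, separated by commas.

AB, BB, BO

For each candidate genotype of Quinn, check whether crossing it with AA can produce every observed child phenotype.
  AA → possible child types {A} ✗
  AB → possible child types {A, AB} ✓
  AO → possible child types {A} ✗
  BB → possible child types {AB} ✓
  BO → possible child types {A, AB} ✓
  OO → possible child types {A} ✗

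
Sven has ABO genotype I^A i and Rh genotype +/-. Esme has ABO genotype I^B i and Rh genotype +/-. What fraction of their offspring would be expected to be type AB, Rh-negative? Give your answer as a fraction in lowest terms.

ABO cross I^A i × I^B i → offspring phenotypes: 1/4 O, 1/4 A, 1/4 B, 1/4 AB.
Rh cross +/- × +/- → 3/4 Rh+, 1/4 Rh-.
Independent loci: P(type AB, Rh-negative) = 1/4 × 1/4 = 1/16.

1/16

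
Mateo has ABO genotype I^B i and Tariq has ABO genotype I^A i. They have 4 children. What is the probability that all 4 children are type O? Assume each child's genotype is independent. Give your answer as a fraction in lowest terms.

1/256

ABO cross I^B i × I^A i → 1/4 O, 1/4 A, 1/4 B, 1/4 AB.
So P(type O) = 1/4 per child.
All 4 independent: (1/4)^4 = 1/256.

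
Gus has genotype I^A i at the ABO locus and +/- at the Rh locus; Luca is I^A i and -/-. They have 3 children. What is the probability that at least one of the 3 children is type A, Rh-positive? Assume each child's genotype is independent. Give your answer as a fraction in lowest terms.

ABO cross I^A i × I^A i → 1/4 O, 3/4 A.
Rh cross +/- × -/- → 1/2 Rh+, 1/2 Rh-; so P(type A, Rh-positive) = 3/4 × 1/2 = 3/8 per child.
P(none) = (5/8)^3 = 125/512; P(at least one) = 1 − 125/512 = 387/512.

387/512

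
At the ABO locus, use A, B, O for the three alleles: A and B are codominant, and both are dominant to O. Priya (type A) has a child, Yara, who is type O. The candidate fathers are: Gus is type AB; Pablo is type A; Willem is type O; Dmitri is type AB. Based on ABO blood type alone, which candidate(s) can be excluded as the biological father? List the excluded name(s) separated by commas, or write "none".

Gus, Dmitri

A candidate is excluded only if no genotype consistent with his phenotype could produce a type O child with a type A mother.
Gus (type AB): no genotype consistent with that phenotype can produce a type-O child with a type-A mother.
Dmitri (type AB): no genotype consistent with that phenotype can produce a type-O child with a type-A mother.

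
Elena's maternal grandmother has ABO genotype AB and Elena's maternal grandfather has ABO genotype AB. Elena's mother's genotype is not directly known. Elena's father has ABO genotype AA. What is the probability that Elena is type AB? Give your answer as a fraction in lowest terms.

1/2

Elena's mother's ABO genotype from AB × AB: 1/4 AA, 1/2 AB, 1/4 BB.
Crossing each possibility with the father AA and summing P(type AB): 1/4·0 + 1/2·1/2 + 1/4·1 = 1/2.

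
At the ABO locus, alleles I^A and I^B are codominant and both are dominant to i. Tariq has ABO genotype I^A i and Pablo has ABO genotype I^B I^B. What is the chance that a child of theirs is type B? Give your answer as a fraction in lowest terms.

1/2

ABO cross I^A i × I^B I^B → offspring phenotypes: 1/2 B, 1/2 AB.
So P(type B) = 1/2.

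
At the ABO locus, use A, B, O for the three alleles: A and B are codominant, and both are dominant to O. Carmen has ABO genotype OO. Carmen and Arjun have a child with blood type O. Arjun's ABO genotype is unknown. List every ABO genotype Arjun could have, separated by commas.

For each candidate genotype of Arjun, check whether crossing it with OO can produce every observed child phenotype.
  AA → possible child types {A} ✗
  AB → possible child types {A, B} ✗
  AO → possible child types {O, A} ✓
  BB → possible child types {B} ✗
  BO → possible child types {O, B} ✓
  OO → possible child types {O} ✓

AO, BO, OO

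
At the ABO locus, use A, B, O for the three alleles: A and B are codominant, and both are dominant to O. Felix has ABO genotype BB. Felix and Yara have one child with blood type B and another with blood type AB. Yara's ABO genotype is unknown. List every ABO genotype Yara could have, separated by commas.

For each candidate genotype of Yara, check whether crossing it with BB can produce every observed child phenotype.
  AA → possible child types {AB} ✗
  AB → possible child types {B, AB} ✓
  AO → possible child types {B, AB} ✓
  BB → possible child types {B} ✗
  BO → possible child types {B} ✗
  OO → possible child types {B} ✗

AB, AO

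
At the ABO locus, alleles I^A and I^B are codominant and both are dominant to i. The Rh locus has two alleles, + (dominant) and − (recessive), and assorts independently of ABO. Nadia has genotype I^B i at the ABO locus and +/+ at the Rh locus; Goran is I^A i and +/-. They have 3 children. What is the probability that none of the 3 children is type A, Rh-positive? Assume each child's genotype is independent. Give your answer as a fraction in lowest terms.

ABO cross I^B i × I^A i → 1/4 O, 1/4 A, 1/4 B, 1/4 AB.
Rh cross +/+ × +/- → 1 Rh+; so P(type A, Rh-positive) = 1/4 × 1 = 1/4 per child.
P(not type A, Rh-positive) = 3/4 for one child; (3/4)^3 = 27/64.

27/64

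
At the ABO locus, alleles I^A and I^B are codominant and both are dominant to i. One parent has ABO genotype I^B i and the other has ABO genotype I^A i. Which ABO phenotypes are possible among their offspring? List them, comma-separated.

Gametes from I^B i × I^A i give offspring ABO genotypes I^A I^B, I^A i, I^B i, i i, i.e. phenotypes O, A, B, AB.

O, A, B, AB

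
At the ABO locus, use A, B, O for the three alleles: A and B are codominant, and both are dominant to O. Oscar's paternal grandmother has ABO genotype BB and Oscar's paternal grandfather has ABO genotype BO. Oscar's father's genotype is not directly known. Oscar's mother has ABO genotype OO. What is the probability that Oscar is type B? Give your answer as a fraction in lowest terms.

3/4

Oscar's father's ABO genotype from BB × BO: 1/2 BB, 1/2 BO.
Crossing each possibility with the mother OO and summing P(type B): 1/2·1 + 1/2·1/2 = 3/4.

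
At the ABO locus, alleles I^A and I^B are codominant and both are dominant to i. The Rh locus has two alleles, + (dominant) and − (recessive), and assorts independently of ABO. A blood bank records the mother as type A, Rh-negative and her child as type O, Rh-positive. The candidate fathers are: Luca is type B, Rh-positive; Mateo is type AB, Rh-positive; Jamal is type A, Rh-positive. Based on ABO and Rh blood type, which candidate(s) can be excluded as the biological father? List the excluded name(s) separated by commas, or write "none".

Mateo

A candidate is excluded only if no genotype consistent with his phenotype could produce a type O, Rh-positive child with a type A, Rh-negative mother.
Mateo (type AB, Rh+): no genotype consistent with that phenotype can produce a type-O Rh+ child with a type-A mother.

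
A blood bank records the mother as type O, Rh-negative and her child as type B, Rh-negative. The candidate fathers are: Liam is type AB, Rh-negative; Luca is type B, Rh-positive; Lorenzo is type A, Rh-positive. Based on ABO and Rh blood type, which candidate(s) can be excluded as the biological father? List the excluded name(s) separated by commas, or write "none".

A candidate is excluded only if no genotype consistent with his phenotype could produce a type B, Rh-negative child with a type O, Rh-negative mother.
Lorenzo (type A, Rh+): no genotype consistent with that phenotype can produce a type-B Rh- child with a type-O mother.

Lorenzo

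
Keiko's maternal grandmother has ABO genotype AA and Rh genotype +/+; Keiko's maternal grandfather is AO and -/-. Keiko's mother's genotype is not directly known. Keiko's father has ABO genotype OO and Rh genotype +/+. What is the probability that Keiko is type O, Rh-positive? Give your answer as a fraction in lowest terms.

1/4

Keiko's mother's ABO genotype from AA × AO: 1/2 AA, 1/2 AO.
Crossing each possibility with the father OO and summing P(type O): 1/2·0 + 1/2·1/2 = 1/4.
Similarly for Rh via the mother's Rh distribution: P(Rh+) = 1.
Independent loci: 1/4 × 1 = 1/4.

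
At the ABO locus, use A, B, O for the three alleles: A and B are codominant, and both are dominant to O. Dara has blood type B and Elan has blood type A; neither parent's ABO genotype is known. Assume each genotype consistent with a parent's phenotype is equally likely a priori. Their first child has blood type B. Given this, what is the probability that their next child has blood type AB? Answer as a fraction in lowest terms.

Possible genotypes: Dara ∈ {BB, BO}; Elan ∈ {AA, AO}.
Weight each parental genotype pair by prior × P(type-B child):
  BB × AO: posterior weight 2/3; P(next child type AB) = 1/2.
  BO × AO: posterior weight 1/3; P(next child type AB) = 1/4.
Weighted sum = 5/12.

5/12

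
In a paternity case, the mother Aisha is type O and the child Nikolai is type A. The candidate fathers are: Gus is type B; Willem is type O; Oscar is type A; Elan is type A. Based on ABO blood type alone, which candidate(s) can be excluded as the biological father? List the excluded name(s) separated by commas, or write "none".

A candidate is excluded only if no genotype consistent with his phenotype could produce a type A child with a type O mother.
Gus (type B): no genotype consistent with that phenotype can produce a type-A child with a type-O mother.
Willem (type O): no genotype consistent with that phenotype can produce a type-A child with a type-O mother.

Gus, Willem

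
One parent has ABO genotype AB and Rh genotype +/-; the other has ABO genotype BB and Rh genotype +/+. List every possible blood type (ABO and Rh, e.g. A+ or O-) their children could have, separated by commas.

Gametes from AB × BB give offspring ABO genotypes AB, BB, i.e. phenotypes B, AB.
Rh cross +/- × +/+ → phenotypes Rh+.
Combining independently: B+, AB+.

B+, AB+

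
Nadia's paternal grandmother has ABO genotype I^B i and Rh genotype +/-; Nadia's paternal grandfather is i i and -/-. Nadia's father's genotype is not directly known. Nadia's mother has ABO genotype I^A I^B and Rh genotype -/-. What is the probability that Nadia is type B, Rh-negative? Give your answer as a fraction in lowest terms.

Nadia's father's ABO genotype from I^B i × i i: 1/2 I^B i, 1/2 i i.
Crossing each possibility with the mother I^A I^B and summing P(type B): 1/2·1/2 + 1/2·1/2 = 1/2.
Similarly for Rh via the father's Rh distribution: P(Rh-) = 3/4.
Independent loci: 1/2 × 3/4 = 3/8.

3/8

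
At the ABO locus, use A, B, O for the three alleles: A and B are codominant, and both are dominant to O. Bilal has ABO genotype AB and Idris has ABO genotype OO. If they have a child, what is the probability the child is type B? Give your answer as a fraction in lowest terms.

ABO cross AB × OO → offspring phenotypes: 1/2 A, 1/2 B.
So P(type B) = 1/2.

1/2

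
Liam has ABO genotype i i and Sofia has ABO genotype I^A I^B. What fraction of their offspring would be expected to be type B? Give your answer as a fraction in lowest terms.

ABO cross i i × I^A I^B → offspring phenotypes: 1/2 A, 1/2 B.
So P(type B) = 1/2.

1/2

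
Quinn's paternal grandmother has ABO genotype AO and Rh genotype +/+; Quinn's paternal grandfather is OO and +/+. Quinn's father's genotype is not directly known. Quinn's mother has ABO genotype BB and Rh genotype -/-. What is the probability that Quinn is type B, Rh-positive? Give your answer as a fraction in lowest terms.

3/4

Quinn's father's ABO genotype from AO × OO: 1/2 AO, 1/2 OO.
Crossing each possibility with the mother BB and summing P(type B): 1/2·1/2 + 1/2·1 = 3/4.
Similarly for Rh via the father's Rh distribution: P(Rh+) = 1.
Independent loci: 3/4 × 1 = 3/4.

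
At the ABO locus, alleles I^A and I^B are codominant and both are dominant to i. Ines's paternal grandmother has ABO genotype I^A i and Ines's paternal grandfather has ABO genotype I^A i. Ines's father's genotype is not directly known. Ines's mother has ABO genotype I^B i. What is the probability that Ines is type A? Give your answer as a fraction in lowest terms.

1/4

Ines's father's ABO genotype from I^A i × I^A i: 1/4 I^A I^A, 1/2 I^A i, 1/4 i i.
Crossing each possibility with the mother I^B i and summing P(type A): 1/4·1/2 + 1/2·1/4 + 1/4·0 = 1/4.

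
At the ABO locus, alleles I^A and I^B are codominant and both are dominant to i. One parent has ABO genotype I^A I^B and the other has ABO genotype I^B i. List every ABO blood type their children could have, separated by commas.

Gametes from I^A I^B × I^B i give offspring ABO genotypes I^A I^B, I^A i, I^B I^B, I^B i, i.e. phenotypes A, B, AB.

A, B, AB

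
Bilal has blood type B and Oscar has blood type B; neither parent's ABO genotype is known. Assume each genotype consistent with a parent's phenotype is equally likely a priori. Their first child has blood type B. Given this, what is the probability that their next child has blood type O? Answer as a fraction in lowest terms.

Possible genotypes: Bilal ∈ {I^B I^B, I^B i}; Oscar ∈ {I^B I^B, I^B i}.
Weight each parental genotype pair by prior × P(type-B child):
  I^B I^B × I^B I^B: posterior weight 4/15; P(next child type O) = 0.
  I^B I^B × I^B i: posterior weight 4/15; P(next child type O) = 0.
  I^B i × I^B I^B: posterior weight 4/15; P(next child type O) = 0.
  I^B i × I^B i: posterior weight 1/5; P(next child type O) = 1/4.
Weighted sum = 1/20.

1/20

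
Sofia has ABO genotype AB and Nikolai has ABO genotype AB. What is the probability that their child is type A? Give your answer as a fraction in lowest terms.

ABO cross AB × AB → offspring phenotypes: 1/4 A, 1/4 B, 1/2 AB.
So P(type A) = 1/4.

1/4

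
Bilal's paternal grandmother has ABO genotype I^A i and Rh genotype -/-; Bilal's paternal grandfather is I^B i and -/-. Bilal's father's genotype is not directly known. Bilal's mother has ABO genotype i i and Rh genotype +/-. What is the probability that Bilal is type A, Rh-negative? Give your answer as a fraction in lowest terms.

Bilal's father's ABO genotype from I^A i × I^B i: 1/4 I^A I^B, 1/4 I^A i, 1/4 I^B i, 1/4 i i.
Crossing each possibility with the mother i i and summing P(type A): 1/4·1/2 + 1/4·1/2 + 1/4·0 + 1/4·0 = 1/4.
Similarly for Rh via the father's Rh distribution: P(Rh-) = 1/2.
Independent loci: 1/4 × 1/2 = 1/8.

1/8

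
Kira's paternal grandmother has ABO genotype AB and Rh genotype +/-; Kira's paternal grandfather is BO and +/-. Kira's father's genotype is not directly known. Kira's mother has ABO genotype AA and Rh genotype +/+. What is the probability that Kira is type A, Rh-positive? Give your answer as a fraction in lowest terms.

Kira's father's ABO genotype from AB × BO: 1/4 AB, 1/4 AO, 1/4 BB, 1/4 BO.
Crossing each possibility with the mother AA and summing P(type A): 1/4·1/2 + 1/4·1 + 1/4·0 + 1/4·1/2 = 1/2.
Similarly for Rh via the father's Rh distribution: P(Rh+) = 1.
Independent loci: 1/2 × 1 = 1/2.

1/2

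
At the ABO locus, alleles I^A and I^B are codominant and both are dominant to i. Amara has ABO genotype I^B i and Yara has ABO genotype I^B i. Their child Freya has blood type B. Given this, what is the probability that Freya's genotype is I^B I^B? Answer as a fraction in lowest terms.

1/3

Cross I^B i × I^B i → 1/4 I^B I^B, 1/2 I^B i, 1/4 i i.
Type-B genotypes among offspring: I^B I^B (1/4), I^B i (1/2); total 3/4.
P(I^B I^B | type B) = (1/4) / (3/4) = 1/3.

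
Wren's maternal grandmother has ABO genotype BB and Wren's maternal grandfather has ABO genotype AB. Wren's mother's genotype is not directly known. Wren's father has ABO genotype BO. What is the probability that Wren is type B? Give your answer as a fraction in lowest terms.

Wren's mother's ABO genotype from BB × AB: 1/2 AB, 1/2 BB.
Crossing each possibility with the father BO and summing P(type B): 1/2·1/2 + 1/2·1 = 3/4.

3/4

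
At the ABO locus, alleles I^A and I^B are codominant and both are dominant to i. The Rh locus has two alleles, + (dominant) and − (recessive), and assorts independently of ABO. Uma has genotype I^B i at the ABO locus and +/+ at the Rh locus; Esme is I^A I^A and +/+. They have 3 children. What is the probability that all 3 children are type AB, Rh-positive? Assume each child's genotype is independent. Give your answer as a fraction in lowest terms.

1/8

ABO cross I^B i × I^A I^A → 1/2 A, 1/2 AB.
Rh cross +/+ × +/+ → 1 Rh+; so P(type AB, Rh-positive) = 1/2 × 1 = 1/2 per child.
All 3 independent: (1/2)^3 = 1/8.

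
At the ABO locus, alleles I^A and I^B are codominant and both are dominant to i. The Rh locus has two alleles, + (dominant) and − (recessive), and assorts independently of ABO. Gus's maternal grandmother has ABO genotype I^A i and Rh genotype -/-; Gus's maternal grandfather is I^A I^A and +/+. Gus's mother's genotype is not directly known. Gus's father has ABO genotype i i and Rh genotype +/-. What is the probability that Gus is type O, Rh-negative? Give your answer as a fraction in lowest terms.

Gus's mother's ABO genotype from I^A i × I^A I^A: 1/2 I^A I^A, 1/2 I^A i.
Crossing each possibility with the father i i and summing P(type O): 1/2·0 + 1/2·1/2 = 1/4.
Similarly for Rh via the mother's Rh distribution: P(Rh-) = 1/4.
Independent loci: 1/4 × 1/4 = 1/16.

1/16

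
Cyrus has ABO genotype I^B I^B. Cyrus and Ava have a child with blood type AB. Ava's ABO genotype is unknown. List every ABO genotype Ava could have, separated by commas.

For each candidate genotype of Ava, check whether crossing it with I^B I^B can produce every observed child phenotype.
  I^A I^A → possible child types {AB} ✓
  I^A I^B → possible child types {B, AB} ✓
  I^A i → possible child types {B, AB} ✓
  I^B I^B → possible child types {B} ✗
  I^B i → possible child types {B} ✗
  i i → possible child types {B} ✗

I^A I^A, I^A I^B, I^A i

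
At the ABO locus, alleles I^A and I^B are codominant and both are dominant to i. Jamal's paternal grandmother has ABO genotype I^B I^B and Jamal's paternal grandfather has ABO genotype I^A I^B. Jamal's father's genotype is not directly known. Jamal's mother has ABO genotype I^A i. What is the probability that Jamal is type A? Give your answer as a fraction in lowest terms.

1/4

Jamal's father's ABO genotype from I^B I^B × I^A I^B: 1/2 I^A I^B, 1/2 I^B I^B.
Crossing each possibility with the mother I^A i and summing P(type A): 1/2·1/2 + 1/2·0 = 1/4.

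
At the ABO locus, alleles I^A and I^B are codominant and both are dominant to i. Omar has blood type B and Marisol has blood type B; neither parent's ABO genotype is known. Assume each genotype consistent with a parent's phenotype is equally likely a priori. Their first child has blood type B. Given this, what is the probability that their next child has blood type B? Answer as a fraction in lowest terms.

19/20

Possible genotypes: Omar ∈ {I^B I^B, I^B i}; Marisol ∈ {I^B I^B, I^B i}.
Weight each parental genotype pair by prior × P(type-B child):
  I^B I^B × I^B I^B: posterior weight 4/15; P(next child type B) = 1.
  I^B I^B × I^B i: posterior weight 4/15; P(next child type B) = 1.
  I^B i × I^B I^B: posterior weight 4/15; P(next child type B) = 1.
  I^B i × I^B i: posterior weight 1/5; P(next child type B) = 3/4.
Weighted sum = 19/20.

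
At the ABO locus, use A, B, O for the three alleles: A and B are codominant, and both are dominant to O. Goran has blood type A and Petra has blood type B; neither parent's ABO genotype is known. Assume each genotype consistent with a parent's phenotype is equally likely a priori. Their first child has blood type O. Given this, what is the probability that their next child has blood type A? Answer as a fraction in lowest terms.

1/4

Possible genotypes: Goran ∈ {AA, AO}; Petra ∈ {BB, BO}.
Weight each parental genotype pair by prior × P(type-O child):
  AO × BO: posterior weight 1; P(next child type A) = 1/4.
Weighted sum = 1/4.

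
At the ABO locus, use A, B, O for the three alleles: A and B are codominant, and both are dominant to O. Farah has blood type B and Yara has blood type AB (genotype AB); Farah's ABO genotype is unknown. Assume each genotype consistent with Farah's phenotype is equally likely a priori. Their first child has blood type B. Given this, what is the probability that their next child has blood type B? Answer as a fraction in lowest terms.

1/2

Possible genotypes: Farah ∈ {BB, BO}; Yara ∈ {AB}.
Weight each parental genotype pair by prior × P(type-B child):
  BB × AB: posterior weight 1/2; P(next child type B) = 1/2.
  BO × AB: posterior weight 1/2; P(next child type B) = 1/2.
Weighted sum = 1/2.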